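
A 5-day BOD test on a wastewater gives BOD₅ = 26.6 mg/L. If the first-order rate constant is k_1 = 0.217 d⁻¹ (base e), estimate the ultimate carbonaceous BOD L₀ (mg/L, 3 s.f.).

L₀ ≈ 40.2 mg/L

BOD₅ = L₀(1 − e^(−5k_1)) ⇒ L₀ = BOD₅ / (1 − e^(−5×0.217))
= 26.6 / (1 − 0.3379) = 26.6 / 0.6621 = 40.18 mg/L.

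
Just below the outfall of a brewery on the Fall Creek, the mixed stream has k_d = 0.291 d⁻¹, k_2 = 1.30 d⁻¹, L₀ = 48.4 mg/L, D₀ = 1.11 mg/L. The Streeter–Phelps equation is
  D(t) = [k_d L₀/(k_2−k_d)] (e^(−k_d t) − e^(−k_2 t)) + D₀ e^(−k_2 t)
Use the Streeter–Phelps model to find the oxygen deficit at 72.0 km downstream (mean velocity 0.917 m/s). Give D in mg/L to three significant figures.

Travel time t = x/v = 72.0 km / (0.917 m/s) = 72000 m / 0.917 m/s = 78520 s = 0.9088 d.
k_d L₀/(k_2−k_d) = 0.291×48.4/(1.30−0.291) = 14.08/1.009 = 13.96 mg/L.
e^(−k_d t) = e^(−0.291×0.9088) = 0.7676; e^(−k_2 t) = e^(−1.30×0.9088) = 0.3069.
D = 13.96 × (0.7676 − 0.3069) + 1.11 × 0.3069 = 6.432 + 0.3406 = 6.772 mg/L.

D ≈ 6.77 mg/L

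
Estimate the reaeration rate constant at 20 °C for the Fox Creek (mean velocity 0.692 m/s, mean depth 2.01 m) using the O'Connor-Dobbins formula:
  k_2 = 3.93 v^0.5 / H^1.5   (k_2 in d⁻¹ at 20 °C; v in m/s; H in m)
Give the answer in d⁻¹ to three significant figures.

k_2 = 3.93 × 0.692^0.5 / 2.01^1.5 = 3.93 × 0.8319 / 2.850 = 1.147 d⁻¹.

k_2 ≈ 1.15 d⁻¹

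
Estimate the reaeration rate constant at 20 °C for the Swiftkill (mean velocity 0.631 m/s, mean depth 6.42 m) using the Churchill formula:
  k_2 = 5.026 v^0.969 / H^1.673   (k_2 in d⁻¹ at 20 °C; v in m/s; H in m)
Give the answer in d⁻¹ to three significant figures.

k_2 ≈ 0.143 d⁻¹

k_2 = 5.026 × 0.631^0.969 / 6.42^1.673 = 5.026 × 0.6401 / 22.44 = 0.1434 d⁻¹.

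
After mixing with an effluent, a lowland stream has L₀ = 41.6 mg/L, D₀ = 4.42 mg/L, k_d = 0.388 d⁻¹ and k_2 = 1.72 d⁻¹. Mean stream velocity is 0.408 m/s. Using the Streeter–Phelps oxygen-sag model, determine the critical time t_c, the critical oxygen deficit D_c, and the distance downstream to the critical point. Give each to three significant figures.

With k_2/k_d = 4.433 and 1 − D₀(k_2−k_d)/(k_d L₀) = 0.6352,
t_c = ln(4.433 × 0.6352) / (1.72 − 0.388) = ln(2.816) / 1.332 = 1.035/1.332 = 0.7773 d.
D_c = (k_d/k_2) L₀ e^(−k_d t_c) = (0.388/1.72) × 41.6 × e^(−0.388×0.7773) = 0.2256 × 41.6 × 0.7396 = 6.941 mg/L.
x_c = v t_c = 0.408 m/s × 0.7773 d × 86400 s/d = 27400 m ≈ 27.4 km.

t_c ≈ 0.777 d; D_c ≈ 6.94 mg/L; x_c ≈ 27.4 km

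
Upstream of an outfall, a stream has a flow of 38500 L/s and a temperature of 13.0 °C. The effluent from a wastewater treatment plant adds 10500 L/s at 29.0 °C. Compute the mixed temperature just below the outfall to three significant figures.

Flow-weighted mixing: C = (Q_r C_r + Q_w C_w)/(Q_r + Q_w)
= (38500×13.0 + 10500×29.0)/(38500 + 10500) = 805000/49000 = 16.43 °C.

16.4 °C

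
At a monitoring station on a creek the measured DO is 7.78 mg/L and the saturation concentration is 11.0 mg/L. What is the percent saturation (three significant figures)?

70.7 % saturation

% saturation = C/C_s × 100 = 7.78/11.0 × 100 = 70.7 %.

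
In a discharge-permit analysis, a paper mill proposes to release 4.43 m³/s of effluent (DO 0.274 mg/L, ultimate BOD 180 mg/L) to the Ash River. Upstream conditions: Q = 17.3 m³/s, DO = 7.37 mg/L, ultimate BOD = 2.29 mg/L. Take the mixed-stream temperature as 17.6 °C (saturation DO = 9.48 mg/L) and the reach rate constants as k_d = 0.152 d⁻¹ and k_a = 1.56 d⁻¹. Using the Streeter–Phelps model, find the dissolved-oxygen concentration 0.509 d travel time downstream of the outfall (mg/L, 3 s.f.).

DO ≈ 5.90 mg/L

Mixed DO = (17.3×7.37 + 4.43×0.274)/(17.3+4.43) = 128.7/21.73 = 5.923 mg/L.
Mixed L₀ = (17.3×2.29 + 4.43×180)/(21.73) = 837.0/21.73 = 38.52 mg/L.
Initial deficit D₀ = C_s − DO₀ = 9.48 − 5.923 = 3.557 mg/L.
D(0.509) = [0.152×38.52/(1.56−0.152)](e^(−0.152×0.509) − e^(−1.56×0.509)) + 3.557 e^(−1.56×0.509)
= 4.158 × (0.9255 − 0.4520) + 3.557 × 0.4520 = 3.577 mg/L.
DO = 9.48 − 3.577 = 5.903 mg/L.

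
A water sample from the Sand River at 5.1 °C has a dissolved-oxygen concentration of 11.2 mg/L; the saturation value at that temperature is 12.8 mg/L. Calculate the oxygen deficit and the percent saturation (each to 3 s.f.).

D = C_s − C = 12.8 − 11.2 = 1.60 mg/L.
% saturation = 11.2/12.8 × 100 = 87.5 %.

D ≈ 1.60 mg/L; 87.5 % saturation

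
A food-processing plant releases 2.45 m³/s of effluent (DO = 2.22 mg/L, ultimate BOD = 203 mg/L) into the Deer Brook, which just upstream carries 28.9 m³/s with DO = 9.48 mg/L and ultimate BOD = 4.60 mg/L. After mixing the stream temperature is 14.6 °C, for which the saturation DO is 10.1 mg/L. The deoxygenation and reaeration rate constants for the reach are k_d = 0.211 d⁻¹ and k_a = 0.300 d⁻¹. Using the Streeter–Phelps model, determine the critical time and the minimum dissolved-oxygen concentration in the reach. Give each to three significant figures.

t_c ≈ 3.67 d; minimum DO ≈ 3.58 mg/L

Mixed DO = (28.9×9.48 + 2.45×2.22)/(28.9+2.45) = 279.4/31.35 = 8.913 mg/L.
Mixed L₀ = (28.9×4.60 + 2.45×203)/(31.35) = 630.3/31.35 = 20.10 mg/L.
Initial deficit D₀ = C_s − DO₀ = 10.1 − 8.913 = 1.187 mg/L.
t_c = (1/0.08900) ln[(0.300/0.211)(1 − 1.187×0.08900/(0.211×20.10))] = 11.24 × ln(1.386) = 3.671 d.
D_c = (0.211/0.300) × 20.10 × e^(−0.211×3.671) = 0.7033 × 20.10 × 0.4609 = 6.518 mg/L.
Minimum DO = 10.1 − 6.518 = 3.582 mg/L.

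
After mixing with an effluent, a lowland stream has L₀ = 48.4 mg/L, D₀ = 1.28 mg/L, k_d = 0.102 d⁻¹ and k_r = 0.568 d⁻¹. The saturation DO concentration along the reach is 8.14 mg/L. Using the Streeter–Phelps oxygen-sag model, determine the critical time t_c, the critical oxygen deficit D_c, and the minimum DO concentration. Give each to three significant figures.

t_c ≈ 3.41 d; D_c ≈ 6.14 mg/L; min DO ≈ 2.00 mg/L

t_c = [1/(k_r−k_d)] ln[(k_r/k_d)(1 − D₀(k_r−k_d)/(k_d L₀))]
= [1/(0.568−0.102)] ln[(0.568/0.102)(1 − 1.28×0.4660/(0.102×48.4))]
= (1/0.4660) ln[5.569 × 0.8792] = 2.146 × ln(4.896) = 2.146 × 1.588 = 3.409 d.
L(t_c) = L₀ e^(−k_d t_c) = 48.4 × 0.7063 = 34.19 mg/L, and at the critical point k_r D_c = k_d L, so D_c = (0.102/0.568) × 34.19 = 6.139 mg/L.
Minimum DO = C_s − D_c = 8.14 − 6.139 = 2.001 mg/L.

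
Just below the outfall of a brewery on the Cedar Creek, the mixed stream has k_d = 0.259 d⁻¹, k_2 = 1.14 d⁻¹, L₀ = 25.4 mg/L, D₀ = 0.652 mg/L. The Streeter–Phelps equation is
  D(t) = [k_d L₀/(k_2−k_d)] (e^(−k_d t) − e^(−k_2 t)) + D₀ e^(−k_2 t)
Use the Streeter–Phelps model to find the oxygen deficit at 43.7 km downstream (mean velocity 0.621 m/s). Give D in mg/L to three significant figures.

D ≈ 3.35 mg/L

Travel time t = x/v = 43.7 km / (0.621 m/s) = 43700 m / 0.621 m/s = 70370 s = 0.8145 d.
k_d L₀/(k_2−k_d) = 0.259×25.4/(1.14−0.259) = 6.579/0.8810 = 7.467 mg/L.
e^(−k_d t) = e^(−0.259×0.8145) = 0.8098; e^(−k_2 t) = e^(−1.14×0.8145) = 0.3951.
D = 7.467 × (0.8098 − 0.3951) + 0.652 × 0.3951 = 3.096 + 0.2576 = 3.354 mg/L.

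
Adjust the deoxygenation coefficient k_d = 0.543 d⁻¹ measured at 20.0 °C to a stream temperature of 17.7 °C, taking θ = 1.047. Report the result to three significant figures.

k_d ≈ 0.489 d⁻¹

k_d(T₂) = k_d(T₁) · θ^(T₂−T₁) = 0.543 × 1.047^(17.7−20.0)
= 0.543 × 1.047^-2.30 = 0.543 × 0.8998 = 0.4886 d⁻¹.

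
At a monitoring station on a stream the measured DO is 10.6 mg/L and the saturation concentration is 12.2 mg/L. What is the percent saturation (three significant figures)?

% saturation = C/C_s × 100 = 10.6/12.2 × 100 = 86.9 %.

86.9 % saturation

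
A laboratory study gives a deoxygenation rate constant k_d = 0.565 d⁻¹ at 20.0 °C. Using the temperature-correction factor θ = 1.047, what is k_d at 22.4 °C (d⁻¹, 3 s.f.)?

k_d(T₂) = k_d(T₁) · θ^(T₂−T₁) = 0.565 × 1.047^(22.4−20.0)
= 0.565 × 1.047^2.40 = 0.565 × 1.117 = 0.6308 d⁻¹.

k_d ≈ 0.631 d⁻¹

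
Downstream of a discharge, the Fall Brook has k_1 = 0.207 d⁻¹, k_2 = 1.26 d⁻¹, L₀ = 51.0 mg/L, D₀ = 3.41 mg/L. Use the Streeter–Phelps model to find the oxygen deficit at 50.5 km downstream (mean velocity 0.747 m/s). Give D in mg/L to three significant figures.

D ≈ 6.06 mg/L

Travel time t = x/v = 50.5 km / (0.747 m/s) = 50500 m / 0.747 m/s = 67600 s = 0.7825 d.
k_1 L₀/(k_2−k_1) = 0.207×51.0/(1.26−0.207) = 10.56/1.053 = 10.03 mg/L.
e^(−k_1 t) = e^(−0.207×0.7825) = 0.8505; e^(−k_2 t) = e^(−1.26×0.7825) = 0.3731.
D = 10.03 × (0.8505 − 0.3731) + 3.41 × 0.3731 = 4.786 + 1.272 = 6.058 mg/L.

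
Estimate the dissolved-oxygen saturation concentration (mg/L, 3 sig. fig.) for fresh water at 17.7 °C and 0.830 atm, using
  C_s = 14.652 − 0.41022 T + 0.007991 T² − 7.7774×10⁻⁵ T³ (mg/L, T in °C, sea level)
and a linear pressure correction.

C_s ≈ 7.85 mg/L

At sea level: C_s = 14.652 − 0.41022×17.7 + 0.007991×17.7² − 7.7774×10⁻⁵×17.7³ = 9.463 mg/L.
Pressure correction: C_s' = 9.463 × 0.830 = 7.855 mg/L.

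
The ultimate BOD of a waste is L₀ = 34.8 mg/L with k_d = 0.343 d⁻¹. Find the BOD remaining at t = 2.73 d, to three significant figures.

L_t = L₀ e^(−k_d t) = 34.8 × e^(−0.343×2.73) = 34.8 × 0.3920 = 13.64 mg/L.

L ≈ 13.6 mg/L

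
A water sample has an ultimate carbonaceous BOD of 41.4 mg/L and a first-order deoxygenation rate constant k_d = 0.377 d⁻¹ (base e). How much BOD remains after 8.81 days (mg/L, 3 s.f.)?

L_t = L₀ e^(−k_d t) = 41.4 × e^(−0.377×8.81) = 41.4 × 0.03610 = 1.495 mg/L.

L ≈ 1.49 mg/L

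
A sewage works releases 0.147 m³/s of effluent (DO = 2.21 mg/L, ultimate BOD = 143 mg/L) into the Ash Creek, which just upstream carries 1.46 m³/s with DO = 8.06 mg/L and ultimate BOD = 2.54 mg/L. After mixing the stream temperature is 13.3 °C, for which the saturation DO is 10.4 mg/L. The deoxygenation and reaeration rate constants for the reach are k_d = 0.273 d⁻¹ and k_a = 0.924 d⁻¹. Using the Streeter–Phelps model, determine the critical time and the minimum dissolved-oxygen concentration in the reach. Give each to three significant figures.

Mixed DO = (1.46×8.06 + 0.147×2.21)/(1.46+0.147) = 12.09/1.607 = 7.525 mg/L.
Mixed L₀ = (1.46×2.54 + 0.147×143)/(1.607) = 24.73/1.607 = 15.39 mg/L.
Initial deficit D₀ = C_s − DO₀ = 10.4 − 7.525 = 2.875 mg/L.
t_c = (1/0.6510) ln[(0.924/0.273)(1 − 2.875×0.6510/(0.273×15.39))] = 1.536 × ln(1.877) = 0.9670 d.
D_c = (0.273/0.924) × 15.39 × e^(−0.273×0.9670) = 0.2955 × 15.39 × 0.7680 = 3.492 mg/L.
Minimum DO = 10.4 − 3.492 = 6.908 mg/L.

t_c ≈ 0.967 d; minimum DO ≈ 6.91 mg/L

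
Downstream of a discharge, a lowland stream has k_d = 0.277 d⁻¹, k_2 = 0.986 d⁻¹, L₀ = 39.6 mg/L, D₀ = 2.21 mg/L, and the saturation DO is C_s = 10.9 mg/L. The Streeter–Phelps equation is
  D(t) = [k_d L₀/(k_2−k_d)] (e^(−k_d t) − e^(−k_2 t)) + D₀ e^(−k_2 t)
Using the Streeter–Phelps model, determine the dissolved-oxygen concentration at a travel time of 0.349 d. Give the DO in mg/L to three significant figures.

DO ≈ 6.25 mg/L

k_d L₀/(k_2−k_d) = 0.277×39.6/(0.986−0.277) = 10.97/0.7090 = 15.47 mg/L.
e^(−k_d t) = e^(−0.277×0.3490) = 0.9079; e^(−k_2 t) = e^(−0.986×0.3490) = 0.7088.
D = 15.47 × (0.9079 − 0.7088) + 2.21 × 0.7088 = 3.079 + 1.567 = 4.645 mg/L.
DO = C_s − D = 10.9 − 4.645 = 6.255 mg/L.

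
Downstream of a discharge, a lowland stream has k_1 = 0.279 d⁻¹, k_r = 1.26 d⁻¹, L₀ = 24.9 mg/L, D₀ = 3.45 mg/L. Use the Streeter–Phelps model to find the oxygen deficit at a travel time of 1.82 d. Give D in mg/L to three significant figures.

k_1 L₀/(k_r−k_1) = 0.279×24.9/(1.26−0.279) = 6.947/0.9810 = 7.082 mg/L.
e^(−k_1 t) = e^(−0.279×1.820) = 0.6018; e^(−k_r t) = e^(−1.26×1.820) = 0.1009.
D = 7.082 × (0.6018 − 0.1009) + 3.45 × 0.1009 = 3.547 + 0.3483 = 3.895 mg/L.

D ≈ 3.90 mg/L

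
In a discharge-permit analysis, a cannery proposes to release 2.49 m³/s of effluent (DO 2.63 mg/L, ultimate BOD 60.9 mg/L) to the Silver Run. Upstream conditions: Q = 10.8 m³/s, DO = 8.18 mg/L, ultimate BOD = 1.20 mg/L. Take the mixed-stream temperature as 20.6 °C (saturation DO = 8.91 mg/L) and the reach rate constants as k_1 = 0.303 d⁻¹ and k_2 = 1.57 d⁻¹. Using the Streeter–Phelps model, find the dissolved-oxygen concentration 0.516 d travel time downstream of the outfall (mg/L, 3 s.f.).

Mixed DO = (10.8×8.18 + 2.49×2.63)/(10.8+2.49) = 94.89/13.29 = 7.140 mg/L.
Mixed L₀ = (10.8×1.20 + 2.49×60.9)/(13.29) = 164.6/13.29 = 12.39 mg/L.
Initial deficit D₀ = C_s − DO₀ = 8.91 − 7.140 = 1.770 mg/L.
D(0.516) = [0.303×12.39/(1.57−0.303)](e^(−0.303×0.516) − e^(−1.57×0.516)) + 1.770 e^(−1.57×0.516)
= 2.962 × (0.8553 − 0.4448) + 1.770 × 0.4448 = 2.003 mg/L.
DO = 8.91 − 2.003 = 6.907 mg/L.

DO ≈ 6.91 mg/L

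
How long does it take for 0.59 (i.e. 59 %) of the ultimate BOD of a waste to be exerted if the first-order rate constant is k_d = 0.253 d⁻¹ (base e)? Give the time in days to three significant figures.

y/L₀ = 1 − e^(−k_d t) = 0.59 ⇒ e^(−k_d t) = 0.410
t = −ln(0.410) / 0.253 = 0.8916 / 0.253 = 3.524 d.

t ≈ 3.52 d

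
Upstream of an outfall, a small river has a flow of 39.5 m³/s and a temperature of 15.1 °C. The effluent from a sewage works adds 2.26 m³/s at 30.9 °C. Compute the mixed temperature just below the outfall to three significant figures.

Flow-weighted mixing: C = (Q_r C_r + Q_w C_w)/(Q_r + Q_w)
= (39.5×15.1 + 2.26×30.9)/(39.5 + 2.26) = 666.3/41.76 = 15.96 °C.

16.0 °C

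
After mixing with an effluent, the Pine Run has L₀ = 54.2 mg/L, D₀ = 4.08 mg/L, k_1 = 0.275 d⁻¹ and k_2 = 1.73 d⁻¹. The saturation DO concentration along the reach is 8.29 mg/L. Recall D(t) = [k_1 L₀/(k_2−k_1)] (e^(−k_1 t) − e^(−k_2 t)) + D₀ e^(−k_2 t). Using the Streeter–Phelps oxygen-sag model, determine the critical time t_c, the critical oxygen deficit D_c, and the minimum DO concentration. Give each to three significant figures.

With k_2/k_1 = 6.291 and 1 − D₀(k_2−k_1)/(k_1 L₀) = 0.6017,
t_c = ln(6.291 × 0.6017) / (1.73 − 0.275) = ln(3.785) / 1.455 = 1.331/1.455 = 0.9149 d.
L(t_c) = L₀ e^(−k_1 t_c) = 54.2 × 0.7776 = 42.14 mg/L, and at the critical point k_2 D_c = k_1 L, so D_c = (0.275/1.73) × 42.14 = 6.699 mg/L.
Minimum DO = C_s − D_c = 8.29 − 6.699 = 1.591 mg/L.

t_c ≈ 0.915 d; D_c ≈ 6.70 mg/L; min DO ≈ 1.59 mg/L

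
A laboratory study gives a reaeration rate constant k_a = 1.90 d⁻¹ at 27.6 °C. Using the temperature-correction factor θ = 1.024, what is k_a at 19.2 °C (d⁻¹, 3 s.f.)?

k_a(T₂) = k_a(T₁) · θ^(T₂−T₁) = 1.90 × 1.024^(19.2−27.6)
= 1.90 × 1.024^-8.40 = 1.90 × 0.8194 = 1.557 d⁻¹.

k_a ≈ 1.56 d⁻¹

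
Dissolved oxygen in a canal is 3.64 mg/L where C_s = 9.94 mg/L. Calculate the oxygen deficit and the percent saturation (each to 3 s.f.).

D = C_s − C = 9.94 − 3.64 = 6.30 mg/L.
% saturation = 3.64/9.94 × 100 = 36.6 %.

D ≈ 6.30 mg/L; 36.6 % saturation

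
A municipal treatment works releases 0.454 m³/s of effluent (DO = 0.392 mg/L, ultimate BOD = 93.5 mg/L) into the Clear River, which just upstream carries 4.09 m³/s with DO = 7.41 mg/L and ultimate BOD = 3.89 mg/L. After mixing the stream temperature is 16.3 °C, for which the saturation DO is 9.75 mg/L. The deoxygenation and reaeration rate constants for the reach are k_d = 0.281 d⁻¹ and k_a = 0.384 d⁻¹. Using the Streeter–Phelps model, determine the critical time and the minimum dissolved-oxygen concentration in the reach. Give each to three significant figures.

t_c ≈ 2.15 d; minimum DO ≈ 4.61 mg/L

Mixed DO = (4.09×7.41 + 0.454×0.392)/(4.09+0.454) = 30.48/4.544 = 6.709 mg/L.
Mixed L₀ = (4.09×3.89 + 0.454×93.5)/(4.544) = 58.36/4.544 = 12.84 mg/L.
Initial deficit D₀ = C_s − DO₀ = 9.75 − 6.709 = 3.041 mg/L.
t_c = (1/0.1030) ln[(0.384/0.281)(1 − 3.041×0.1030/(0.281×12.84))] = 9.709 × ln(1.248) = 2.150 d.
D_c = (0.281/0.384) × 12.84 × e^(−0.281×2.150) = 0.7318 × 12.84 × 0.5465 = 5.136 mg/L.
Minimum DO = 9.75 − 5.136 = 4.614 mg/L.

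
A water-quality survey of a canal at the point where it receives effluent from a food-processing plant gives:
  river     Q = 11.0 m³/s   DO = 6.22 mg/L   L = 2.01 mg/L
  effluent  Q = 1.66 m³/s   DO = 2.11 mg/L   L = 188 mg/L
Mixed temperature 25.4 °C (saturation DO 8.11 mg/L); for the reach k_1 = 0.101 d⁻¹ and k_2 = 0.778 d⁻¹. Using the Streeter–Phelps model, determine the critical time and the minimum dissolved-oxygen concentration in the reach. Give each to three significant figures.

t_c ≈ 1.60 d; minimum DO ≈ 5.19 mg/L

Mixed DO = (11.0×6.22 + 1.66×2.11)/(11.0+1.66) = 71.92/12.66 = 5.681 mg/L.
Mixed L₀ = (11.0×2.01 + 1.66×188)/(12.66) = 334.2/12.66 = 26.40 mg/L.
Initial deficit D₀ = C_s − DO₀ = 8.11 − 5.681 = 2.429 mg/L.
t_c = (1/0.6770) ln[(0.778/0.101)(1 − 2.429×0.6770/(0.101×26.40))] = 1.477 × ln(2.952) = 1.599 d.
D_c = (0.101/0.778) × 26.40 × e^(−0.101×1.599) = 0.1298 × 26.40 × 0.8509 = 2.916 mg/L.
Minimum DO = 8.11 − 2.916 = 5.194 mg/L.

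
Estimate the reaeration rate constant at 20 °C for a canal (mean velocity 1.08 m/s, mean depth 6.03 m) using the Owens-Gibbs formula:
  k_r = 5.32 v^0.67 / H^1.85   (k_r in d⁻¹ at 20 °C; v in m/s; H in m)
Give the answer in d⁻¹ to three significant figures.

k_r ≈ 0.202 d⁻¹

k_r = 5.32 × 1.08^0.67 / 6.03^1.85 = 5.32 × 1.053 / 27.77 = 0.2017 d⁻¹.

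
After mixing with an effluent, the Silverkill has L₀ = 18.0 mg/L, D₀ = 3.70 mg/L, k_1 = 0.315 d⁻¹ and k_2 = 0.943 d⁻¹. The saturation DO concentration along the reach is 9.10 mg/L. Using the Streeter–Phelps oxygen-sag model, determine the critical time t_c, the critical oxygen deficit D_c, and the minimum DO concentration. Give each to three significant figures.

With k_2/k_1 = 2.994 and 1 − D₀(k_2−k_1)/(k_1 L₀) = 0.5902,
t_c = ln(2.994 × 0.5902) / (0.943 − 0.315) = ln(1.767) / 0.6280 = 0.5692/0.6280 = 0.9064 d.
L(t_c) = L₀ e^(−k_1 t_c) = 18.0 × 0.7516 = 13.53 mg/L, and at the critical point k_2 D_c = k_1 L, so D_c = (0.315/0.943) × 13.53 = 4.519 mg/L.
Minimum DO = C_s − D_c = 9.10 − 4.519 = 4.581 mg/L.

t_c ≈ 0.906 d; D_c ≈ 4.52 mg/L; min DO ≈ 4.58 mg/L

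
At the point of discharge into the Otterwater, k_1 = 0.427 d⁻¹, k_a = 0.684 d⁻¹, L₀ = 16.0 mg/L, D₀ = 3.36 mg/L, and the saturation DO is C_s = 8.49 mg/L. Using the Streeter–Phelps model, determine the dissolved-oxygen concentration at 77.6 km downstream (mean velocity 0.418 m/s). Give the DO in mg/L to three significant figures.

DO ≈ 3.21 mg/L

Travel time t = x/v = 77.6 km / (0.418 m/s) = 77600 m / 0.418 m/s = 185600 s = 2.149 d.
k_1 L₀/(k_a−k_1) = 0.427×16.0/(0.684−0.427) = 6.832/0.2570 = 26.58 mg/L.
e^(−k_1 t) = e^(−0.427×2.149) = 0.3995; e^(−k_a t) = e^(−0.684×2.149) = 0.2300.
D = 26.58 × (0.3995 − 0.2300) + 3.36 × 0.2300 = 4.507 + 0.7728 = 5.279 mg/L.
DO = C_s − D = 8.49 − 5.279 = 3.211 mg/L.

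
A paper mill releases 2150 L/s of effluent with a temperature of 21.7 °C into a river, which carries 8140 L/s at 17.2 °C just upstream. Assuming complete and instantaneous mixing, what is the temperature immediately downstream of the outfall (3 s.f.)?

18.1 °C

Flow-weighted mixing: C = (Q_r C_r + Q_w C_w)/(Q_r + Q_w)
= (8140×17.2 + 2150×21.7)/(8140 + 2150) = 186700/10290 = 18.14 °C.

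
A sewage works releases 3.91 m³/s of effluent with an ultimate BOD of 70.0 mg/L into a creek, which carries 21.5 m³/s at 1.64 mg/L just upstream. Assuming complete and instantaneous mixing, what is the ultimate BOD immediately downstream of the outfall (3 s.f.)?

12.2 mg/L

Flow-weighted mixing: C = (Q_r C_r + Q_w C_w)/(Q_r + Q_w)
= (21.5×1.64 + 3.91×70.0)/(21.5 + 3.91) = 309.0/25.41 = 12.16 mg/L.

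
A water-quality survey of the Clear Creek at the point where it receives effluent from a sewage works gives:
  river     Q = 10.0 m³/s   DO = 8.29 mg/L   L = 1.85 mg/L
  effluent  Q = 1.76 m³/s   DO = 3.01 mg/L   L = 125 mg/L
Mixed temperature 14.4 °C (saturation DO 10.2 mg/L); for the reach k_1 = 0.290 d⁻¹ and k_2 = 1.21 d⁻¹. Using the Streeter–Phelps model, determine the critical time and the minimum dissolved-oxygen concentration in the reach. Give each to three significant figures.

Mixed DO = (10.0×8.29 + 1.76×3.01)/(10.0+1.76) = 88.20/11.76 = 7.500 mg/L.
Mixed L₀ = (10.0×1.85 + 1.76×125)/(11.76) = 238.5/11.76 = 20.28 mg/L.
Initial deficit D₀ = C_s − DO₀ = 10.2 − 7.500 = 2.700 mg/L.
t_c = (1/0.9200) ln[(1.21/0.290)(1 − 2.700×0.9200/(0.290×20.28))] = 1.087 × ln(2.410) = 0.9561 d.
D_c = (0.290/1.21) × 20.28 × e^(−0.290×0.9561) = 0.2397 × 20.28 × 0.7578 = 3.684 mg/L.
Minimum DO = 10.2 − 3.684 = 6.516 mg/L.

t_c ≈ 0.956 d; minimum DO ≈ 6.52 mg/L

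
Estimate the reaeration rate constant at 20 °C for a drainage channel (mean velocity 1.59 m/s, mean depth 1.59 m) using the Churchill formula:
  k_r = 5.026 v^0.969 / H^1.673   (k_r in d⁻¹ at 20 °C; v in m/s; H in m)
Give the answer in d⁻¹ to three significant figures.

k_r = 5.026 × 1.59^0.969 / 1.59^1.673 = 5.026 × 1.567 / 2.172 = 3.626 d⁻¹.

k_r ≈ 3.63 d⁻¹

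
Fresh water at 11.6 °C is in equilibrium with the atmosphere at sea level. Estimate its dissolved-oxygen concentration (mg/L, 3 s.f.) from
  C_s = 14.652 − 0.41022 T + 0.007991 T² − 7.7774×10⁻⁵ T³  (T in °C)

C_s ≈ 10.8 mg/L

C_s = 14.652 − 0.41022×11.6 + 0.007991×11.6² − 7.7774×10⁻⁵×11.6³ = 10.85 mg/L.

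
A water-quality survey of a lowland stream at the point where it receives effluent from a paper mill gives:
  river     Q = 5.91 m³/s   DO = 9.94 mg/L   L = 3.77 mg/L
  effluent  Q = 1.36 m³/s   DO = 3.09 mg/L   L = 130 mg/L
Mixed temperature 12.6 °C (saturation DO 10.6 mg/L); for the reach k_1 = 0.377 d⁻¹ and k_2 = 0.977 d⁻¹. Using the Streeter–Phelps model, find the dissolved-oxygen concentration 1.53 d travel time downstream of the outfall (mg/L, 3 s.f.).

Mixed DO = (5.91×9.94 + 1.36×3.09)/(5.91+1.36) = 62.95/7.270 = 8.659 mg/L.
Mixed L₀ = (5.91×3.77 + 1.36×130)/(7.270) = 199.1/7.270 = 27.38 mg/L.
Initial deficit D₀ = C_s − DO₀ = 10.6 − 8.659 = 1.941 mg/L.
D(1.53) = [0.377×27.38/(0.977−0.377)](e^(−0.377×1.53) − e^(−0.977×1.53)) + 1.941 e^(−0.977×1.53)
= 17.21 × (0.5617 − 0.2243) + 1.941 × 0.2243 = 6.241 mg/L.
DO = 10.6 − 6.241 = 4.359 mg/L.

DO ≈ 4.36 mg/L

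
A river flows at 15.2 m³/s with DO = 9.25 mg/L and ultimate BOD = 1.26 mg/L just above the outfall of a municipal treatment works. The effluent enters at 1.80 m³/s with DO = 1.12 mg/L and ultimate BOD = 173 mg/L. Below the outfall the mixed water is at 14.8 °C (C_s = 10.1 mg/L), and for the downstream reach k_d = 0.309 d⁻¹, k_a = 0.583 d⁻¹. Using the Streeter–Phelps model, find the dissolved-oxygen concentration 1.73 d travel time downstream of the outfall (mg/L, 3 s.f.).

Mixed DO = (15.2×9.25 + 1.80×1.12)/(15.2+1.80) = 142.6/17.00 = 8.389 mg/L.
Mixed L₀ = (15.2×1.26 + 1.80×173)/(17.00) = 330.6/17.00 = 19.44 mg/L.
Initial deficit D₀ = C_s − DO₀ = 10.1 − 8.389 = 1.711 mg/L.
D(1.73) = [0.309×19.44/(0.583−0.309)](e^(−0.309×1.73) − e^(−0.583×1.73)) + 1.711 e^(−0.583×1.73)
= 21.93 × (0.5859 − 0.3647) + 1.711 × 0.3647 = 5.474 mg/L.
DO = 10.1 − 5.474 = 4.626 mg/L.

DO ≈ 4.63 mg/L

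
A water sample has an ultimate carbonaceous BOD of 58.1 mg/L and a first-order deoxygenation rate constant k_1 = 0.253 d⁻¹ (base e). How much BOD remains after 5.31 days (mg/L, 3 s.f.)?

L_t = L₀ e^(−k_1 t) = 58.1 × e^(−0.253×5.31) = 58.1 × 0.2609 = 15.16 mg/L.

L ≈ 15.2 mg/L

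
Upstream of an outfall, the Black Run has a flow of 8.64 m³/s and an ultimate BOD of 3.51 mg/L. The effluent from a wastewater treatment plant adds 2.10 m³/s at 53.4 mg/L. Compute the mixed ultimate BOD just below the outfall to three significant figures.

Flow-weighted mixing: C = (Q_r C_r + Q_w C_w)/(Q_r + Q_w)
= (8.64×3.51 + 2.10×53.4)/(8.64 + 2.10) = 142.5/10.74 = 13.27 mg/L.

13.3 mg/L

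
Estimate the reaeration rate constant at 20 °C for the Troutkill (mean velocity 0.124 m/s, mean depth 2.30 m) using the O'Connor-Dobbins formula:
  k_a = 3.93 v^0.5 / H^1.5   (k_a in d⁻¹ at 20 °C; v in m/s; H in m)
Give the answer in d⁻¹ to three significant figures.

k_a ≈ 0.397 d⁻¹

k_a = 3.93 × 0.124^0.5 / 2.30^1.5 = 3.93 × 0.3521 / 3.488 = 0.3967 d⁻¹.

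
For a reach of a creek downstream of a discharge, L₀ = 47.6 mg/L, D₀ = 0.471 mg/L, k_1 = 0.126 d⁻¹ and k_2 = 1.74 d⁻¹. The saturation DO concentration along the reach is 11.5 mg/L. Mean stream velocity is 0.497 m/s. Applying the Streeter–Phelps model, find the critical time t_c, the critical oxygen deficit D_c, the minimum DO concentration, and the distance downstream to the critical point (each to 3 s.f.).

At the critical point dD/dt = 0, so k_1 L₀ e^(−k_1 t) = k_2 D. Substituting D(t) from the Streeter–Phelps equation and solving for t gives
t_c = ln[(k_2/k_1)(1 − D₀(k_2−k_1)/(k_1 L₀))] / (k_2−k_1).
Here k_2−k_1 = 1.614 d⁻¹ and 1 − D₀(k_2−k_1)/(k_1 L₀) = 1 − 0.471×1.614/(0.126×47.6) = 0.8733, so
t_c = ln(13.81 × 0.8733) / 1.614 = 2.490 / 1.614 = 1.543 d.
L(t_c) = L₀ e^(−k_1 t_c) = 47.6 × 0.8234 = 39.19 mg/L, and at the critical point k_2 D_c = k_1 L, so D_c = (0.126/1.74) × 39.19 = 2.838 mg/L.
Minimum DO = C_s − D_c = 11.5 − 2.838 = 8.662 mg/L.
x_c = v t_c = 0.497 m/s × 1.543 d × 86400 s/d = 66240 m ≈ 66.2 km.

t_c ≈ 1.54 d; D_c ≈ 2.84 mg/L; min DO ≈ 8.66 mg/L; x_c ≈ 66.2 km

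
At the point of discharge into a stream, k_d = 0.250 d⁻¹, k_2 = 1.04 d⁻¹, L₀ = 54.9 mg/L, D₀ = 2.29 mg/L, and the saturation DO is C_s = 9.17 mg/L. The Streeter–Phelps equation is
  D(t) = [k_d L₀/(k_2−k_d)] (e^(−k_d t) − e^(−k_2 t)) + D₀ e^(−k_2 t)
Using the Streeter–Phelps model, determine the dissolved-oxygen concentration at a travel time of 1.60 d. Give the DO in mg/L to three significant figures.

k_d L₀/(k_2−k_d) = 0.250×54.9/(1.04−0.250) = 13.72/0.7900 = 17.37 mg/L.
e^(−k_d t) = e^(−0.250×1.600) = 0.6703; e^(−k_2 t) = e^(−1.04×1.600) = 0.1894.
D = 17.37 × (0.6703 − 0.1894) + 2.29 × 0.1894 = 8.356 + 0.4337 = 8.789 mg/L.
DO = C_s − D = 9.17 − 8.789 = 0.3807 mg/L.

DO ≈ 0.381 mg/L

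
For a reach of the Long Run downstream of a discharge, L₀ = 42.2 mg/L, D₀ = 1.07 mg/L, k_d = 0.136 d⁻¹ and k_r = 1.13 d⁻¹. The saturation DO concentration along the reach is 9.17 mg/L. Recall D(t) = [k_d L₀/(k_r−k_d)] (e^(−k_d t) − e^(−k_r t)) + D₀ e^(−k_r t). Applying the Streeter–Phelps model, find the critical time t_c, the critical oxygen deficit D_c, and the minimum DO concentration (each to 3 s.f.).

t_c ≈ 1.92 d; D_c ≈ 3.91 mg/L; min DO ≈ 5.26 mg/L

With k_r/k_d = 8.309 and 1 − D₀(k_r−k_d)/(k_d L₀) = 0.8147,
t_c = ln(8.309 × 0.8147) / (1.13 − 0.136) = ln(6.769) / 0.9940 = 1.912/0.9940 = 1.924 d.
L(t_c) = L₀ e^(−k_d t_c) = 42.2 × 0.7698 = 32.48 mg/L, and at the critical point k_r D_c = k_d L, so D_c = (0.136/1.13) × 32.48 = 3.910 mg/L.
Minimum DO = C_s − D_c = 9.17 − 3.910 = 5.260 mg/L.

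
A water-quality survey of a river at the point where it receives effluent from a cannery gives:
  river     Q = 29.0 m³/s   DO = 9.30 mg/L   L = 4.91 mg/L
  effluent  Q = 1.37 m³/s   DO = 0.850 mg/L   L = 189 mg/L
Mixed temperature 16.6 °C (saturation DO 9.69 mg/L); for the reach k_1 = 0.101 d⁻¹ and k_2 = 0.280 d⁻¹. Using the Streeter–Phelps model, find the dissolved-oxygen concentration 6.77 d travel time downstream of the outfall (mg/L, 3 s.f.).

Mixed DO = (29.0×9.30 + 1.37×0.850)/(29.0+1.37) = 270.9/30.37 = 8.919 mg/L.
Mixed L₀ = (29.0×4.91 + 1.37×189)/(30.37) = 401.3/30.37 = 13.21 mg/L.
Initial deficit D₀ = C_s − DO₀ = 9.69 − 8.919 = 0.7712 mg/L.
D(6.77) = [0.101×13.21/(0.280−0.101)](e^(−0.101×6.77) − e^(−0.280×6.77)) + 0.7712 e^(−0.280×6.77)
= 7.456 × (0.5047 − 0.1502) + 0.7712 × 0.1502 = 2.759 mg/L.
DO = 9.69 − 2.759 = 6.931 mg/L.

DO ≈ 6.93 mg/L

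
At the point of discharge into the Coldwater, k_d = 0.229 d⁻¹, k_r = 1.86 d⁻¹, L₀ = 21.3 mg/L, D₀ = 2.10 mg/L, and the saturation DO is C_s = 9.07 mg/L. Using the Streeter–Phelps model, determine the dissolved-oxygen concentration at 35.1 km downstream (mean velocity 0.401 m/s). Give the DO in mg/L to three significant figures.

Travel time t = x/v = 35.1 km / (0.401 m/s) = 35100 m / 0.401 m/s = 87530 s = 1.013 d.
k_d L₀/(k_r−k_d) = 0.229×21.3/(1.86−0.229) = 4.878/1.631 = 2.991 mg/L.
e^(−k_d t) = e^(−0.229×1.013) = 0.7929; e^(−k_r t) = e^(−1.86×1.013) = 0.1519.
D = 2.991 × (0.7929 − 0.1519) + 2.10 × 0.1519 = 1.917 + 0.3190 = 2.236 mg/L.
DO = C_s − D = 9.07 − 2.236 = 6.834 mg/L.

DO ≈ 6.83 mg/L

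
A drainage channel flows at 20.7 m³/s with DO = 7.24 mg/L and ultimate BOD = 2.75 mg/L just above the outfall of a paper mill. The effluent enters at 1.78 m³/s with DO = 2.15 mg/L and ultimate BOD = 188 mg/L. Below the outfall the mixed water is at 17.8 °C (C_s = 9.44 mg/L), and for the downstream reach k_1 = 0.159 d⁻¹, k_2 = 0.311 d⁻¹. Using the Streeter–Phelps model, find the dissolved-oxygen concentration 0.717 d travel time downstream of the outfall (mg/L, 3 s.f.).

Mixed DO = (20.7×7.24 + 1.78×2.15)/(20.7+1.78) = 153.7/22.48 = 6.837 mg/L.
Mixed L₀ = (20.7×2.75 + 1.78×188)/(22.48) = 391.6/22.48 = 17.42 mg/L.
Initial deficit D₀ = C_s − DO₀ = 9.44 − 6.837 = 2.603 mg/L.
D(0.717) = [0.159×17.42/(0.311−0.159)](e^(−0.159×0.717) − e^(−0.311×0.717)) + 2.603 e^(−0.311×0.717)
= 18.22 × (0.8923 − 0.8001) + 2.603 × 0.8001 = 3.761 mg/L.
DO = 9.44 − 3.761 = 5.679 mg/L.

DO ≈ 5.68 mg/L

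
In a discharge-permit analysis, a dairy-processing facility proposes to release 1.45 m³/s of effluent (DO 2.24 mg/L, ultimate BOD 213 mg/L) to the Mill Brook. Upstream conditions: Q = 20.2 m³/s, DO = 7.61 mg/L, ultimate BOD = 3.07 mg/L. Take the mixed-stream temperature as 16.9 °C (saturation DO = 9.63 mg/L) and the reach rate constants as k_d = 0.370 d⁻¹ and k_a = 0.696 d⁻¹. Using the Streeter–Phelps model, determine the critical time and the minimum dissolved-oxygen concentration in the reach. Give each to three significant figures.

t_c ≈ 1.54 d; minimum DO ≈ 4.47 mg/L

Mixed DO = (20.2×7.61 + 1.45×2.24)/(20.2+1.45) = 157.0/21.65 = 7.250 mg/L.
Mixed L₀ = (20.2×3.07 + 1.45×213)/(21.65) = 370.9/21.65 = 17.13 mg/L.
Initial deficit D₀ = C_s − DO₀ = 9.63 − 7.250 = 2.380 mg/L.
t_c = (1/0.3260) ln[(0.696/0.370)(1 − 2.380×0.3260/(0.370×17.13))] = 3.067 × ln(1.651) = 1.538 d.
D_c = (0.370/0.696) × 17.13 × e^(−0.370×1.538) = 0.5316 × 17.13 × 0.5661 = 5.155 mg/L.
Minimum DO = 9.63 − 5.155 = 4.475 mg/L.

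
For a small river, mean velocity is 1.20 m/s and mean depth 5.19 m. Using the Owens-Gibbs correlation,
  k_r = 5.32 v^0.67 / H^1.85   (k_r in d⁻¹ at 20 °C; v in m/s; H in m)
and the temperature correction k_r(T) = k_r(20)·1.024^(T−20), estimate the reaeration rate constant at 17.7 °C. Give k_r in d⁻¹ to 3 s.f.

k_r(20) = 5.32 × 1.20^0.67 / 5.19^1.85 = 5.32 × 1.130 / 21.04 = 0.2857 d⁻¹.
k_r(17.7) = 0.2857 × 1.024^(17.7−20) = 0.2857 × 0.9469 = 0.2705 d⁻¹.

k_r ≈ 0.271 d⁻¹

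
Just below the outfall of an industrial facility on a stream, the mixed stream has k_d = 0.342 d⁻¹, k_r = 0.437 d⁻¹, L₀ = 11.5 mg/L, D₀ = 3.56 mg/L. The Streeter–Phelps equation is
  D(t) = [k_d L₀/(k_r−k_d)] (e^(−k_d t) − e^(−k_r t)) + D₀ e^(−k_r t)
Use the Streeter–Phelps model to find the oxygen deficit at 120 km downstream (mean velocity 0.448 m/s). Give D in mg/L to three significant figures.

D ≈ 4.58 mg/L

Travel time t = x/v = 120 km / (0.448 m/s) = 120000 m / 0.448 m/s = 267900 s = 3.100 d.
k_d L₀/(k_r−k_d) = 0.342×11.5/(0.437−0.342) = 3.933/0.09500 = 41.40 mg/L.
e^(−k_d t) = e^(−0.342×3.100) = 0.3464; e^(−k_r t) = e^(−0.437×3.100) = 0.2580.
D = 41.40 × (0.3464 − 0.2580) + 3.56 × 0.2580 = 3.658 + 0.9185 = 4.577 mg/L.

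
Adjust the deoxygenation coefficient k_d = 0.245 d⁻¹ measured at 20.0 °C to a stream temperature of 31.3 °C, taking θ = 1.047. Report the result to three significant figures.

k_d(T₂) = k_d(T₁) · θ^(T₂−T₁) = 0.245 × 1.047^(31.3−20.0)
= 0.245 × 1.047^11.3 = 0.245 × 1.680 = 0.4117 d⁻¹.

k_d ≈ 0.412 d⁻¹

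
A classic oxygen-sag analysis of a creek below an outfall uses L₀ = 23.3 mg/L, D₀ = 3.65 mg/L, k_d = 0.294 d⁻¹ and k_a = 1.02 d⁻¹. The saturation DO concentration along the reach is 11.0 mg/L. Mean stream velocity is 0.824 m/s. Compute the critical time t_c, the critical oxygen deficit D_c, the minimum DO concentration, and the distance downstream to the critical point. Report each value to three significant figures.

t_c ≈ 1.04 d; D_c ≈ 4.95 mg/L; min DO ≈ 6.05 mg/L; x_c ≈ 74.0 km

t_c = [1/(k_a−k_d)] ln[(k_a/k_d)(1 − D₀(k_a−k_d)/(k_d L₀))]
= [1/(1.02−0.294)] ln[(1.02/0.294)(1 − 3.65×0.7260/(0.294×23.3))]
= (1/0.7260) ln[3.469 × 0.6132] = 1.377 × ln(2.127) = 1.377 × 0.7549 = 1.040 d.
L(t_c) = L₀ e^(−k_d t_c) = 23.3 × 0.7366 = 17.16 mg/L, and at the critical point k_a D_c = k_d L, so D_c = (0.294/1.02) × 17.16 = 4.947 mg/L.
Minimum DO = C_s − D_c = 11.0 − 4.947 = 6.053 mg/L.
x_c = v t_c = 0.824 m/s × 1.040 d × 86400 s/d = 74020 m ≈ 74.0 km.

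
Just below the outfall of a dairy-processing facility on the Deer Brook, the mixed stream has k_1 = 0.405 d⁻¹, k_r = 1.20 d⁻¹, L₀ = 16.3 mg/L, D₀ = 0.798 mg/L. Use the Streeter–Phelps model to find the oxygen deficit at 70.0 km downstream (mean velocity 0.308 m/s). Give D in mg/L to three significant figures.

Travel time t = x/v = 70.0 km / (0.308 m/s) = 70000 m / 0.308 m/s = 227300 s = 2.630 d.
k_1 L₀/(k_r−k_1) = 0.405×16.3/(1.20−0.405) = 6.602/0.7950 = 8.304 mg/L.
e^(−k_1 t) = e^(−0.405×2.630) = 0.3446; e^(−k_r t) = e^(−1.20×2.630) = 0.04257.
D = 8.304 × (0.3446 − 0.04257) + 0.798 × 0.04257 = 2.508 + 0.03397 = 2.542 mg/L.

D ≈ 2.54 mg/L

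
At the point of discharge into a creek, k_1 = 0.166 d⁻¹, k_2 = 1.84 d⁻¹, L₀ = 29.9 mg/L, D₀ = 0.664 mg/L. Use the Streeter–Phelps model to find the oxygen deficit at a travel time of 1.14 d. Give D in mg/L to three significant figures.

D ≈ 2.17 mg/L

k_1 L₀/(k_2−k_1) = 0.166×29.9/(1.84−0.166) = 4.963/1.674 = 2.965 mg/L.
e^(−k_1 t) = e^(−0.166×1.140) = 0.8276; e^(−k_2 t) = e^(−1.84×1.140) = 0.1228.
D = 2.965 × (0.8276 − 0.1228) + 0.664 × 0.1228 = 2.090 + 0.08151 = 2.171 mg/L.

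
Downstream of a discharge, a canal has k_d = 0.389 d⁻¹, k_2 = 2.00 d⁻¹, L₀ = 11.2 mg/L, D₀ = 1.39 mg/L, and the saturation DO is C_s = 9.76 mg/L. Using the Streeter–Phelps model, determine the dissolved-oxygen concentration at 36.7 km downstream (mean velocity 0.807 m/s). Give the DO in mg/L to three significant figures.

DO ≈ 8.02 mg/L

Travel time t = x/v = 36.7 km / (0.807 m/s) = 36700 m / 0.807 m/s = 45480 s = 0.5264 d.
k_d L₀/(k_2−k_d) = 0.389×11.2/(2.00−0.389) = 4.357/1.611 = 2.704 mg/L.
e^(−k_d t) = e^(−0.389×0.5264) = 0.8148; e^(−k_2 t) = e^(−2.00×0.5264) = 0.3490.
D = 2.704 × (0.8148 − 0.3490) + 1.39 × 0.3490 = 1.260 + 0.4851 = 1.745 mg/L.
DO = C_s − D = 9.76 − 1.745 = 8.015 mg/L.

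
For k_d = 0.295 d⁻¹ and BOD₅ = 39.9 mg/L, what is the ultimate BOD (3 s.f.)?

BOD₅ = L₀(1 − e^(−5k_d)) ⇒ L₀ = BOD₅ / (1 − e^(−5×0.295))
= 39.9 / (1 − 0.2288) = 39.9 / 0.7712 = 51.74 mg/L.

L₀ ≈ 51.7 mg/L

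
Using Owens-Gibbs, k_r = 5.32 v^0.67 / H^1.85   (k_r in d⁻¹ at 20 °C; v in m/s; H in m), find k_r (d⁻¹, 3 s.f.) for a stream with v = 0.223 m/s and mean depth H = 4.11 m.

k_r = 5.32 × 0.223^0.67 / 4.11^1.85 = 5.32 × 0.3659 / 13.66 = 0.1425 d⁻¹.

k_r ≈ 0.142 d⁻¹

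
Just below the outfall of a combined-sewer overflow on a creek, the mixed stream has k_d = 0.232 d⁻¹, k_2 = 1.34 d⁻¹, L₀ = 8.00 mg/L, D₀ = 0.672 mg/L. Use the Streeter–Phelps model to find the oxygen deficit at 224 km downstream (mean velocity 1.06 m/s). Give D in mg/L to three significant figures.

Travel time t = x/v = 224 km / (1.06 m/s) = 224000 m / 1.06 m/s = 211300 s = 2.446 d.
k_d L₀/(k_2−k_d) = 0.232×8.00/(1.34−0.232) = 1.856/1.108 = 1.675 mg/L.
e^(−k_d t) = e^(−0.232×2.446) = 0.5670; e^(−k_2 t) = e^(−1.34×2.446) = 0.03773.
D = 1.675 × (0.5670 − 0.03773) + 0.672 × 0.03773 = 0.8865 + 0.02535 = 0.9119 mg/L.

D ≈ 0.912 mg/L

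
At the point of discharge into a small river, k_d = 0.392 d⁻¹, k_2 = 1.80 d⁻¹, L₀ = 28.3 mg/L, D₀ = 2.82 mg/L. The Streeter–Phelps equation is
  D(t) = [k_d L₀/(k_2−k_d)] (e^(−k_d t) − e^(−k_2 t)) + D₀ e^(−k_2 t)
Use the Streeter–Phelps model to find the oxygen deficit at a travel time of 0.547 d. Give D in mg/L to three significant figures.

k_d L₀/(k_2−k_d) = 0.392×28.3/(1.80−0.392) = 11.09/1.408 = 7.879 mg/L.
e^(−k_d t) = e^(−0.392×0.5470) = 0.8070; e^(−k_2 t) = e^(−1.80×0.5470) = 0.3736.
D = 7.879 × (0.8070 − 0.3736) + 2.82 × 0.3736 = 3.415 + 1.054 = 4.468 mg/L.

D ≈ 4.47 mg/L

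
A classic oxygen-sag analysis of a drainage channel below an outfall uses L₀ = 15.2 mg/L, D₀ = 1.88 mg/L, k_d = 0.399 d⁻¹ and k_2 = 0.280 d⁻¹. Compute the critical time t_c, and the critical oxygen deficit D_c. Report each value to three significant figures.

With k_2/k_d = 0.7018 and 1 − D₀(k_2−k_d)/(k_d L₀) = 1.037,
t_c = ln(0.7018 × 1.037) / (0.280 − 0.399) = ln(0.7276) / -0.1190 = -0.3179/-0.1190 = 2.672 d.
D_c = (k_d/k_2) L₀ e^(−k_d t_c) = (0.399/0.280) × 15.2 × e^(−0.399×2.672) = 1.425 × 15.2 × 0.3444 = 7.459 mg/L.

t_c ≈ 2.67 d; D_c ≈ 7.46 mg/L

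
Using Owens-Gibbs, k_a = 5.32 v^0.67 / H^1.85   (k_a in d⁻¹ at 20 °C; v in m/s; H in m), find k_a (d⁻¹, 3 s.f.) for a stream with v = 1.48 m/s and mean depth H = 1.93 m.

k_a ≈ 2.05 d⁻¹

k_a = 5.32 × 1.48^0.67 / 1.93^1.85 = 5.32 × 1.300 / 3.375 = 2.050 d⁻¹.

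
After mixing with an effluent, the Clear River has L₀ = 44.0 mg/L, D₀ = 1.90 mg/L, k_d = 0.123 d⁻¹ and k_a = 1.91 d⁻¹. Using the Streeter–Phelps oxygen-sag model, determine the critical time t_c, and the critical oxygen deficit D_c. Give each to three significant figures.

With k_a/k_d = 15.53 and 1 − D₀(k_a−k_d)/(k_d L₀) = 0.3726,
t_c = ln(15.53 × 0.3726) / (1.91 − 0.123) = ln(5.786) / 1.787 = 1.756/1.787 = 0.9824 d.
L(t_c) = L₀ e^(−k_d t_c) = 44.0 × 0.8862 = 38.99 mg/L, and at the critical point k_a D_c = k_d L, so D_c = (0.123/1.91) × 38.99 = 2.511 mg/L.

t_c ≈ 0.982 d; D_c ≈ 2.51 mg/L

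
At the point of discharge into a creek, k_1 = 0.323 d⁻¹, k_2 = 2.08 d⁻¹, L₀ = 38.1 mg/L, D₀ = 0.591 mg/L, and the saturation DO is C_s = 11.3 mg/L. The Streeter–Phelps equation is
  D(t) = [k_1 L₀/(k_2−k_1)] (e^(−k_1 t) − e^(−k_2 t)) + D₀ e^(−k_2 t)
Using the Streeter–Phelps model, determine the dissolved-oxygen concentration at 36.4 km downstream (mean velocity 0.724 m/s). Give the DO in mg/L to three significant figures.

DO ≈ 7.41 mg/L

Travel time t = x/v = 36.4 km / (0.724 m/s) = 36400 m / 0.724 m/s = 50280 s = 0.5819 d.
k_1 L₀/(k_2−k_1) = 0.323×38.1/(2.08−0.323) = 12.31/1.757 = 7.004 mg/L.
e^(−k_1 t) = e^(−0.323×0.5819) = 0.8287; e^(−k_2 t) = e^(−2.08×0.5819) = 0.2981.
D = 7.004 × (0.8287 − 0.2981) + 0.591 × 0.2981 = 3.716 + 0.1762 = 3.892 mg/L.
DO = C_s − D = 11.3 − 3.892 = 7.408 mg/L.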